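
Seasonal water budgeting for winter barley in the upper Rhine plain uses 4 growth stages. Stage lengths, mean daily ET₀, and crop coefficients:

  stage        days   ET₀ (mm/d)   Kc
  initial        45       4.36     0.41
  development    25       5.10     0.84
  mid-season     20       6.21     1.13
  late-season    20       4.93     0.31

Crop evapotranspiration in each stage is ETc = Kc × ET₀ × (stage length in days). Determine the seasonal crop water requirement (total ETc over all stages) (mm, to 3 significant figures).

initial: 0.41 × 4.36 × 45 = 80.44 mm
development: 0.84 × 5.10 × 25 = 107.10 mm
mid-season: 1.13 × 6.21 × 20 = 140.35 mm
late-season: 0.31 × 4.93 × 20 = 30.57 mm
Seasonal total = 358.46 mm

358 mm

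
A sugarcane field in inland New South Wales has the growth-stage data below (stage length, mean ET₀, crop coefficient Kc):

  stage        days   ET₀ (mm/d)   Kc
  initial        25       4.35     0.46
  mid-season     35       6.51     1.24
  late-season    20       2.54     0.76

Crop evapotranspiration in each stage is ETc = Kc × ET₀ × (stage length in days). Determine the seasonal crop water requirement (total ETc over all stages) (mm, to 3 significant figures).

371 mm

initial: 0.46 × 4.35 × 25 = 50.03 mm
mid-season: 1.24 × 6.51 × 35 = 282.53 mm
late-season: 0.76 × 2.54 × 20 = 38.61 mm
Seasonal total = 371.17 mm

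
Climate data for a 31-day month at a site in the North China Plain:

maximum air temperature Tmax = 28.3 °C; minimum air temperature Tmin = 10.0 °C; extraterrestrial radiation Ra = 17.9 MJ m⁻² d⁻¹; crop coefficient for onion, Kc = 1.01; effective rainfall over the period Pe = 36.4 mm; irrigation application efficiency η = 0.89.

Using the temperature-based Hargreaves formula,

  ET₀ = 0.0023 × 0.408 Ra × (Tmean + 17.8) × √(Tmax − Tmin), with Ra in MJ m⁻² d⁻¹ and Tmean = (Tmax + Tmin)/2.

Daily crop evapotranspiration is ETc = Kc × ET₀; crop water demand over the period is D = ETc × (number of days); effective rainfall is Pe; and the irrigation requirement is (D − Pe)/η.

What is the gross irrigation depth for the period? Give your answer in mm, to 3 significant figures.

Tmean = (28.3 + 10.0)/2 = 19.15 °C
0.408 Ra = 0.408 × 17.9 = 7.3032 mm/d equivalent
ET₀ = 0.0023 × 7.3032 × (19.15 + 17.8) × √18.3 = 0.0023 × 7.3032 × 36.95 × 4.2778 = 2.6551 mm/d
ETc = Kc × ET₀ = 1.01 × 2.6551 = 2.6817 mm/d
Crop demand D = ETc × 31 d = 2.6817 × 31 = 83.133 mm
D − Pe = 83.133 − 36.4 = 46.733 mm
Gross irrigation = 46.733 / 0.89 = 52.509 mm

52.5 mm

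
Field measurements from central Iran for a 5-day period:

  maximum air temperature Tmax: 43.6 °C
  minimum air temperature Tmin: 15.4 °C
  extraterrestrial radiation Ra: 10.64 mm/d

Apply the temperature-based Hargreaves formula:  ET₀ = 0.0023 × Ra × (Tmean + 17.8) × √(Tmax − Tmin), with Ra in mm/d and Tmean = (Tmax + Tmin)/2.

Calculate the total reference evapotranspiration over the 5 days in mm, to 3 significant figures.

Tmean = (43.6 + 15.4)/2 = 29.50 °C
ET₀ = 0.0023 × 10.64 × (29.50 + 17.8) × √28.2 = 0.0023 × 10.64 × 47.30 × 5.3104 = 6.1469 mm/d
Over 5 days: 6.1469 × 5 = 30.735 mm

30.7 mm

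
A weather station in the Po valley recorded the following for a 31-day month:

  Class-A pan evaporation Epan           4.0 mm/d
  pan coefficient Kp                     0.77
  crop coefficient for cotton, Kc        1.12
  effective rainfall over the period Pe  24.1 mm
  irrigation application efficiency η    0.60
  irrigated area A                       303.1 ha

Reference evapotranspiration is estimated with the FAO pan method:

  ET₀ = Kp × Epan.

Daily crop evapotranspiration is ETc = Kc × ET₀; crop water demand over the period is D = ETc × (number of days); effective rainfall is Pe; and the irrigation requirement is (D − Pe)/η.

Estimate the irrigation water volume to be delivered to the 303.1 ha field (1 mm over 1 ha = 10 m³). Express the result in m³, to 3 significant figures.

418000 m³

ET₀ = 0.77 × 4.0 = 3.0800 mm/d
ETc = Kc × ET₀ = 1.12 × 3.0800 = 3.4496 mm/d
Crop demand D = ETc × 31 d = 3.4496 × 31 = 106.938 mm
D − Pe = 106.938 − 24.1 = 82.838 mm
Gross irrigation = 82.838 / 0.60 = 138.063 mm
Volume = 138.063 mm × 303.1 ha × 10 = 418469.0 m³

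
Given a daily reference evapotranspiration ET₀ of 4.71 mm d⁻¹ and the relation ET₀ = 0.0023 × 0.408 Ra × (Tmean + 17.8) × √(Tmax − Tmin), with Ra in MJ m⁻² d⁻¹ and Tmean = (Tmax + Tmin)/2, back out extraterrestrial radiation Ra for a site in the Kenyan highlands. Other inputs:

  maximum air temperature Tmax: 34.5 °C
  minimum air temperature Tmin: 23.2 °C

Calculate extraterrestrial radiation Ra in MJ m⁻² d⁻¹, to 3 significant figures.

32.0 MJ m⁻² d⁻¹

Tmean = (34.5+23.2)/2 = 28.85 °C; ΔT = 11.3
Ra = ET₀ / [0.0023 × 0.408 × (Tmean+17.8) × √ΔT]
   = 4.71 / (0.0023 × 0.408 × 46.65 × 3.3615) = 32.007 MJ m⁻² d⁻¹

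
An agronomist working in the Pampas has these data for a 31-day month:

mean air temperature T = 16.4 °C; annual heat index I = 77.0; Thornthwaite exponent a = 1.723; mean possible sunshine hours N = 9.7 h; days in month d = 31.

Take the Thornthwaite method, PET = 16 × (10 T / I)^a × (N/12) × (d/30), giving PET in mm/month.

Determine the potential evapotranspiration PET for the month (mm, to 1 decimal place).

49.2 mm

10T/I = 10 × 16.4 / 77.0 = 2.1299
(10T/I)^a = 2.1299^1.723 = 3.6793
Uncorrected PET = 16 × 3.6793 = 58.869 mm
Correction = (N/12)(d/30) = (9.7/12)(31/30) = 0.8353
PET = 58.869 × 0.8353 = 49.173 mm/month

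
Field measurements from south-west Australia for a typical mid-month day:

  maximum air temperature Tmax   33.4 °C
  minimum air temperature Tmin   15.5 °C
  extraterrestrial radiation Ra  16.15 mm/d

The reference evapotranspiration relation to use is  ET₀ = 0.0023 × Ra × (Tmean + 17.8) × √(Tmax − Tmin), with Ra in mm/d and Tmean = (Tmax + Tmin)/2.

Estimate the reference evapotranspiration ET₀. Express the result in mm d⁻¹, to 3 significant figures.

6.64 mm d⁻¹

Tmean = (33.4 + 15.5)/2 = 24.45 °C
ET₀ = 0.0023 × 16.15 × (24.45 + 17.8) × √17.9 = 0.0023 × 16.15 × 42.25 × 4.2308 = 6.6397 mm/d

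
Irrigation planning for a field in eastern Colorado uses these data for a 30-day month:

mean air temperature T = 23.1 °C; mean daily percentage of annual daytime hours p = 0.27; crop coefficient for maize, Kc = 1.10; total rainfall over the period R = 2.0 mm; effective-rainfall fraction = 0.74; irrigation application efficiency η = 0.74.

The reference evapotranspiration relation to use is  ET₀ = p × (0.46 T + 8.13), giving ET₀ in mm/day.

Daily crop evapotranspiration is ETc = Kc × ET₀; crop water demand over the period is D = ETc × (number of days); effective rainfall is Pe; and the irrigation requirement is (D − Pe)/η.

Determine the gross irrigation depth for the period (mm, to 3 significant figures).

ET₀ = 0.27 × (0.46 × 23.1 + 8.13) = 0.27 × 18.756 = 5.0641 mm/d
ETc = Kc × ET₀ = 1.10 × 5.0641 = 5.5705 mm/d
Crop demand D = ETc × 30 d = 5.5705 × 30 = 167.115 mm
Pe = 0.74 × 2.0 = 1.480 mm
D − Pe = 167.115 − 1.480 = 165.635 mm
Gross irrigation = 165.635 / 0.74 = 223.831 mm

224 mm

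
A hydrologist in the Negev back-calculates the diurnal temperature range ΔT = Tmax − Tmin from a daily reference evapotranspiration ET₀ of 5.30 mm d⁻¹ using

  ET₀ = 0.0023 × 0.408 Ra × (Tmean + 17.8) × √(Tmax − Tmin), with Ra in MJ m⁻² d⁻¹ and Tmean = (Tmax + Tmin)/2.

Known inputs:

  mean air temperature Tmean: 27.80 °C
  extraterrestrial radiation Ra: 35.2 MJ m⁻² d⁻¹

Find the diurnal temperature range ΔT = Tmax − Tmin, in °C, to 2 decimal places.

√ΔT = ET₀ / [0.0023 × 0.408 × Ra × (Tmean+17.8)] = 5.30 / (0.0023 × 14.3616 × 45.60) = 3.5187
ΔT = 3.5187² = 12.381 °C

12.38 °C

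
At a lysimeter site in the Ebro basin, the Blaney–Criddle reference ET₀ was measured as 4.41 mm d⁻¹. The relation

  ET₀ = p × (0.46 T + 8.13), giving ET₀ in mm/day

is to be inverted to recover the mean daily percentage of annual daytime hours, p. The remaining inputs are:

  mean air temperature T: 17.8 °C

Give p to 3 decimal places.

p = ET₀ / (0.46 T + 8.13) = 4.41 / (0.46 × 17.8 + 8.13) = 4.41 / 16.318 = 0.2703

0.270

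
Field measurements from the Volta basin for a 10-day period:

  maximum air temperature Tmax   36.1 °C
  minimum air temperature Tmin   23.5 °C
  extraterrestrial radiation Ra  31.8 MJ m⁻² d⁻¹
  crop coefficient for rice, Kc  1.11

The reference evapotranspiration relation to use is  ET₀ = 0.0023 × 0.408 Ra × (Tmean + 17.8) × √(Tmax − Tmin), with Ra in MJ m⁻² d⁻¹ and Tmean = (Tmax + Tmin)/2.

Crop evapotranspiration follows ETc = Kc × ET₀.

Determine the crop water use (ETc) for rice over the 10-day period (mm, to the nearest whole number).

Tmean = (36.1 + 23.5)/2 = 29.80 °C
0.408 Ra = 0.408 × 31.8 = 12.9744 mm/d equivalent
ET₀ = 0.0023 × 12.9744 × (29.80 + 17.8) × √12.6 = 0.0023 × 12.9744 × 47.60 × 3.5496 = 5.0420 mm/d
ETc = Kc × ET₀ = 1.11 × 5.0420 = 5.5966 mm/d
Over 10 days: 5.5966 × 10 = 55.966 mm

56 mm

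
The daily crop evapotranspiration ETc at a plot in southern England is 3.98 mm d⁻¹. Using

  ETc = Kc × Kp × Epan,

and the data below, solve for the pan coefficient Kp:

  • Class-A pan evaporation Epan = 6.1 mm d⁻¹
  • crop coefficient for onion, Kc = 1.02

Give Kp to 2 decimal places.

0.64

ETc = Kc × Kp × Epan  ⇒  Kp = ETc / (Kc × Epan)
Kp = 3.98 / (1.02 × 6.1) = 3.98 / 6.222 = 0.6397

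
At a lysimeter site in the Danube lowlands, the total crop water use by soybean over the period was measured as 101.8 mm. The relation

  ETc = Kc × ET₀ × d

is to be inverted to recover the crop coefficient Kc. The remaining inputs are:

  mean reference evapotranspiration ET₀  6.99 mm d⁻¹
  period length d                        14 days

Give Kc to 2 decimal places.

ETc = Kc × ET₀ × d  ⇒  Kc = ETc / (ET₀ × d)
Kc = 101.8 / (6.99 × 14) = 101.8 / 97.86 = 1.0403

1.04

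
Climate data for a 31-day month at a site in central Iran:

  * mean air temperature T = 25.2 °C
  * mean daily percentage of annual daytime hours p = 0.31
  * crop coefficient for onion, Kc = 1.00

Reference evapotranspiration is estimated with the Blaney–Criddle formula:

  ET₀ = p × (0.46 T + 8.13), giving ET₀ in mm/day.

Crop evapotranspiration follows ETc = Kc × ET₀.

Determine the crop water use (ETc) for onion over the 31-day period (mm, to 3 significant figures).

ET₀ = 0.31 × (0.46 × 25.2 + 8.13) = 0.31 × 19.722 = 6.1138 mm/d
ETc = Kc × ET₀ = 1.00 × 6.1138 = 6.1138 mm/d
Over 31 days: 6.1138 × 31 = 189.528 mm

190 mm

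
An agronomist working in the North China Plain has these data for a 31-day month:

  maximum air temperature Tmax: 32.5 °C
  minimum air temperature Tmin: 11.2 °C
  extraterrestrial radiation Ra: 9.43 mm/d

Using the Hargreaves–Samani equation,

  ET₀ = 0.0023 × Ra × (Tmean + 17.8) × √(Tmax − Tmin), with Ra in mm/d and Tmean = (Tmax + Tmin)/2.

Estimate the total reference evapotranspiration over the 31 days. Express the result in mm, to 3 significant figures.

123 mm

Tmean = (32.5 + 11.2)/2 = 21.85 °C
ET₀ = 0.0023 × 9.43 × (21.85 + 17.8) × √21.3 = 0.0023 × 9.43 × 39.65 × 4.6152 = 3.9689 mm/d
Over 31 days: 3.9689 × 31 = 123.036 mm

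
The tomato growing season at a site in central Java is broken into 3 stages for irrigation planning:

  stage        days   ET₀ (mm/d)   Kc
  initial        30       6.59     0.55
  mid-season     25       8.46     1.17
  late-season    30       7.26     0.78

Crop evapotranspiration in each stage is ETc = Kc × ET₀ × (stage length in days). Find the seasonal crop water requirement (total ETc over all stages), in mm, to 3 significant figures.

initial: 0.55 × 6.59 × 30 = 108.74 mm
mid-season: 1.17 × 8.46 × 25 = 247.46 mm
late-season: 0.78 × 7.26 × 30 = 169.88 mm
Seasonal total = 526.08 mm

526 mm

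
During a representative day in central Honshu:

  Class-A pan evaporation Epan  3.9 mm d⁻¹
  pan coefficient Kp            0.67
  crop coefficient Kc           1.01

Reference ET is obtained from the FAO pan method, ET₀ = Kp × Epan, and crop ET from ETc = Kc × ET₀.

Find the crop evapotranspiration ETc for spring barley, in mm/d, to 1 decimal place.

ET₀ = 0.67 × 3.9 = 2.6130 mm/d
ETc = Kc × ET₀ = 1.01 × 2.6130 = 2.6391 mm/d

2.6 mm/d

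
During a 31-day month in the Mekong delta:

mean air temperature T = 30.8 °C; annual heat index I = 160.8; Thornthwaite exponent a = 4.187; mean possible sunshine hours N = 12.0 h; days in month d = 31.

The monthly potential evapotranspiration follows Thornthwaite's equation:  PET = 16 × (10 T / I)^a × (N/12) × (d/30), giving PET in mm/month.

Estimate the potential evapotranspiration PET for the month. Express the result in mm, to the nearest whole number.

10T/I = 10 × 30.8 / 160.8 = 1.9154
(10T/I)^a = 1.9154^4.187 = 15.1992
Uncorrected PET = 16 × 15.1992 = 243.187 mm
Correction = (N/12)(d/30) = (12.0/12)(31/30) = 1.0333
PET = 243.187 × 1.0333 = 251.285 mm/month

251 mm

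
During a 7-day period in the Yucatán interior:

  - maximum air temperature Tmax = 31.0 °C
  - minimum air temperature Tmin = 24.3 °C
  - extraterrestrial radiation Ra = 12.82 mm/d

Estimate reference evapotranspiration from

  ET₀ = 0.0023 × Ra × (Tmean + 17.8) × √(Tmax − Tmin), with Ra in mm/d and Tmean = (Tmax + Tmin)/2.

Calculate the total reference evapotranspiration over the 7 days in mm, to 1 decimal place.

Tmean = (31.0 + 24.3)/2 = 27.65 °C
ET₀ = 0.0023 × 12.82 × (27.65 + 17.8) × √6.7 = 0.0023 × 12.82 × 45.45 × 2.5884 = 3.4688 mm/d
Over 7 days: 3.4688 × 7 = 24.282 mm

24.3 mm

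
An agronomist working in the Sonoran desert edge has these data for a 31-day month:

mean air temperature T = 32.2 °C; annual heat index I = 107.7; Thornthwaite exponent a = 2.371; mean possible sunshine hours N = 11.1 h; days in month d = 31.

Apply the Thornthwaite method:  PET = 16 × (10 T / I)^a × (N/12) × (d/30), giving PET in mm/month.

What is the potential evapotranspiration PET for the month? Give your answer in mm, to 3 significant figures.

205 mm

10T/I = 10 × 32.2 / 107.7 = 2.9898
(10T/I)^a = 2.9898^2.371 = 13.4198
Uncorrected PET = 16 × 13.4198 = 214.717 mm
Correction = (N/12)(d/30) = (11.1/12)(31/30) = 0.9558
PET = 214.717 × 0.9558 = 205.227 mm/month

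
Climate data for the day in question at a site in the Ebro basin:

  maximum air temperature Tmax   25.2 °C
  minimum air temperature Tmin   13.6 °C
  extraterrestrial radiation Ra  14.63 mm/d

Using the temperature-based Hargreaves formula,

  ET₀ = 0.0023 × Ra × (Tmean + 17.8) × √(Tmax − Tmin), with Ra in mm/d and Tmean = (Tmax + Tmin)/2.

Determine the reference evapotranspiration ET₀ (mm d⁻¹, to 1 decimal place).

4.3 mm d⁻¹

Tmean = (25.2 + 13.6)/2 = 19.40 °C
ET₀ = 0.0023 × 14.63 × (19.40 + 17.8) × √11.6 = 0.0023 × 14.63 × 37.20 × 3.4059 = 4.2633 mm/d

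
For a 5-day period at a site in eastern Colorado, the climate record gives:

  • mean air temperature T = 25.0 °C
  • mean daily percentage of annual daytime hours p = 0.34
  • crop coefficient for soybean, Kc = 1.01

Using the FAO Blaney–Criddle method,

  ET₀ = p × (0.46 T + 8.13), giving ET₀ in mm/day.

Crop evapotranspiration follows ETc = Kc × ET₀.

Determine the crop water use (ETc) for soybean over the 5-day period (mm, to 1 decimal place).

33.7 mm

ET₀ = 0.34 × (0.46 × 25.0 + 8.13) = 0.34 × 19.630 = 6.6742 mm/d
ETc = Kc × ET₀ = 1.01 × 6.6742 = 6.7409 mm/d
Over 5 days: 6.7409 × 5 = 33.705 mm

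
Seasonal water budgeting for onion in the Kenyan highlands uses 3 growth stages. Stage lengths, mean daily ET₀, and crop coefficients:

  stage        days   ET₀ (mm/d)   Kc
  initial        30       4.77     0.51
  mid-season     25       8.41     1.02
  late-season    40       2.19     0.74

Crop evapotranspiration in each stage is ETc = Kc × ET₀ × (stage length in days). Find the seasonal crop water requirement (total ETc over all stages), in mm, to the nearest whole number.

352 mm

initial: 0.51 × 4.77 × 30 = 72.98 mm
mid-season: 1.02 × 8.41 × 25 = 214.46 mm
late-season: 0.74 × 2.19 × 40 = 64.82 mm
Seasonal total = 352.26 mm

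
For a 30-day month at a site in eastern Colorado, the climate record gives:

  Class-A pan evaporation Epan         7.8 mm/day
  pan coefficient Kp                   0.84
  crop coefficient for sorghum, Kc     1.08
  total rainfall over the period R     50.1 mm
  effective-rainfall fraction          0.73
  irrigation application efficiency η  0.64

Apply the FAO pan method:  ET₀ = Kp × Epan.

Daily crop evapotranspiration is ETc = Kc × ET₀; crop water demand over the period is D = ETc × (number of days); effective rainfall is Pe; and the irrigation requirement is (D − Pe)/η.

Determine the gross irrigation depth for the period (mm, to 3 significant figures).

275 mm

ET₀ = 0.84 × 7.8 = 6.5520 mm/d
ETc = Kc × ET₀ = 1.08 × 6.5520 = 7.0762 mm/d
Crop demand D = ETc × 30 d = 7.0762 × 30 = 212.286 mm
Pe = 0.73 × 50.1 = 36.573 mm
D − Pe = 212.286 − 36.573 = 175.713 mm
Gross irrigation = 175.713 / 0.64 = 274.552 mm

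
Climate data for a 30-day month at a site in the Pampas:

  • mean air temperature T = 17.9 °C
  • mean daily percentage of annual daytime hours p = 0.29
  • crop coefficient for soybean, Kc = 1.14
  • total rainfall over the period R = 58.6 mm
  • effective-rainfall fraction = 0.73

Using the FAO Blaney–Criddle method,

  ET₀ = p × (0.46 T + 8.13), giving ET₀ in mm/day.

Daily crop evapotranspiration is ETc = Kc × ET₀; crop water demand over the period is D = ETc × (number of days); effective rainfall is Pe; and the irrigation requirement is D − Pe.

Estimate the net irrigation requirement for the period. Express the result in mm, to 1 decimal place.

119.5 mm

ET₀ = 0.29 × (0.46 × 17.9 + 8.13) = 0.29 × 16.364 = 4.7456 mm/d
ETc = Kc × ET₀ = 1.14 × 4.7456 = 5.4100 mm/d
Crop demand D = ETc × 30 d = 5.4100 × 30 = 162.300 mm
Pe = 0.73 × 58.6 = 42.778 mm
D − Pe = 162.300 − 42.778 = 119.522 mm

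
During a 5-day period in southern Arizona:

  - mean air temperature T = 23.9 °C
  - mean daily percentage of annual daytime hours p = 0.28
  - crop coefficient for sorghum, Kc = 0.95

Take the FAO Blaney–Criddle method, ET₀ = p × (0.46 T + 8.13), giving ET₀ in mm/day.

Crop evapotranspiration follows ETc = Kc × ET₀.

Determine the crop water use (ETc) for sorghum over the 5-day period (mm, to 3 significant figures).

25.4 mm

ET₀ = 0.28 × (0.46 × 23.9 + 8.13) = 0.28 × 19.124 = 5.3547 mm/d
ETc = Kc × ET₀ = 0.95 × 5.3547 = 5.0870 mm/d
Over 5 days: 5.0870 × 5 = 25.435 mm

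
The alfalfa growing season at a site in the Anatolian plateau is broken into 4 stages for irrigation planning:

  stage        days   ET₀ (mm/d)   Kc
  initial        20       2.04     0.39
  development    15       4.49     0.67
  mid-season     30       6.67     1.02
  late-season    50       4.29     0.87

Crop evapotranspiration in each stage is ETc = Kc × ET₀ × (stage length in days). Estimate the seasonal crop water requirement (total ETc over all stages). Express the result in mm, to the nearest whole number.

452 mm

initial: 0.39 × 2.04 × 20 = 15.91 mm
development: 0.67 × 4.49 × 15 = 45.12 mm
mid-season: 1.02 × 6.67 × 30 = 204.10 mm
late-season: 0.87 × 4.29 × 50 = 186.62 mm
Seasonal total = 451.75 mm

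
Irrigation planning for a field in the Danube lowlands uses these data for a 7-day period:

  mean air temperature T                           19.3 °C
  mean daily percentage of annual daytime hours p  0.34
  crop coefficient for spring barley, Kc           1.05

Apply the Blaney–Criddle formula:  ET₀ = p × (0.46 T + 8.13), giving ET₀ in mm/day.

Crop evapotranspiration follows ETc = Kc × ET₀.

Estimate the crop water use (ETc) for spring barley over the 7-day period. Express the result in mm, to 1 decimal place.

ET₀ = 0.34 × (0.46 × 19.3 + 8.13) = 0.34 × 17.008 = 5.7827 mm/d
ETc = Kc × ET₀ = 1.05 × 5.7827 = 6.0718 mm/d
Over 7 days: 6.0718 × 7 = 42.503 mm

42.5 mm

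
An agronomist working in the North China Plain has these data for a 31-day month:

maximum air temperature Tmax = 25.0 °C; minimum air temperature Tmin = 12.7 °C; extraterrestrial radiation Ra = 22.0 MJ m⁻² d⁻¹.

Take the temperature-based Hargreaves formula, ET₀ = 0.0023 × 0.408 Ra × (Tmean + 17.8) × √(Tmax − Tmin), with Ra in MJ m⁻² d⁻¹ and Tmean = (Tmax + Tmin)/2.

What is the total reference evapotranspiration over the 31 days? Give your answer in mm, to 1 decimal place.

Tmean = (25.0 + 12.7)/2 = 18.85 °C
0.408 Ra = 0.408 × 22.0 = 8.9760 mm/d equivalent
ET₀ = 0.0023 × 8.9760 × (18.85 + 17.8) × √12.3 = 0.0023 × 8.9760 × 36.65 × 3.5071 = 2.6536 mm/d
Over 31 days: 2.6536 × 31 = 82.262 mm

82.3 mm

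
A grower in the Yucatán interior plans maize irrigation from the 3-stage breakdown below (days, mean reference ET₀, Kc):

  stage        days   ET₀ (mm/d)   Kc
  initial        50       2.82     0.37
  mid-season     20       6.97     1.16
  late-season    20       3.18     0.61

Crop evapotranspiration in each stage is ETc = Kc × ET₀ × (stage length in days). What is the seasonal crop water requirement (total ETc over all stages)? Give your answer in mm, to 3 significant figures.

253 mm

initial: 0.37 × 2.82 × 50 = 52.17 mm
mid-season: 1.16 × 6.97 × 20 = 161.70 mm
late-season: 0.61 × 3.18 × 20 = 38.80 mm
Seasonal total = 252.67 mm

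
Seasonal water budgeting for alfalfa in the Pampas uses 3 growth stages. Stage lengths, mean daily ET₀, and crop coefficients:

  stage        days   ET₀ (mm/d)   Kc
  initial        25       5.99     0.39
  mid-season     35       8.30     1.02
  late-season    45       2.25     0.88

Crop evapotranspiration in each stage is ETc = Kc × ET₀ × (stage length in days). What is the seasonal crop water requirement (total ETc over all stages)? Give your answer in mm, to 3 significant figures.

initial: 0.39 × 5.99 × 25 = 58.40 mm
mid-season: 1.02 × 8.30 × 35 = 296.31 mm
late-season: 0.88 × 2.25 × 45 = 89.10 mm
Seasonal total = 443.81 mm

444 mm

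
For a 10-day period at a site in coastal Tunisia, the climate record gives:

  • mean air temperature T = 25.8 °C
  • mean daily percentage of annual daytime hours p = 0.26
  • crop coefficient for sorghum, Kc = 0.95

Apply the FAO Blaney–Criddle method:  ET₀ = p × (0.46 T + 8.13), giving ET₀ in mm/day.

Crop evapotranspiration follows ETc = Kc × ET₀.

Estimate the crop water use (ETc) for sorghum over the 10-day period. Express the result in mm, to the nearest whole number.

49 mm

ET₀ = 0.26 × (0.46 × 25.8 + 8.13) = 0.26 × 19.998 = 5.1995 mm/d
ETc = Kc × ET₀ = 0.95 × 5.1995 = 4.9395 mm/d
Over 10 days: 4.9395 × 10 = 49.395 mm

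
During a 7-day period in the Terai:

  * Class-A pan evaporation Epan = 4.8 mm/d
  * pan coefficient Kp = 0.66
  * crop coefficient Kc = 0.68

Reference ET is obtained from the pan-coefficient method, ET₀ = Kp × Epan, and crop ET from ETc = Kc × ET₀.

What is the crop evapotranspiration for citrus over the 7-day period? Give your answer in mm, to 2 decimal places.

ET₀ = 0.66 × 4.8 = 3.1680 mm/d
ETc = Kc × ET₀ = 0.68 × 3.1680 = 2.1542 mm/d
Over 7 days: 2.1542 × 7 = 15.079 mm

15.08 mm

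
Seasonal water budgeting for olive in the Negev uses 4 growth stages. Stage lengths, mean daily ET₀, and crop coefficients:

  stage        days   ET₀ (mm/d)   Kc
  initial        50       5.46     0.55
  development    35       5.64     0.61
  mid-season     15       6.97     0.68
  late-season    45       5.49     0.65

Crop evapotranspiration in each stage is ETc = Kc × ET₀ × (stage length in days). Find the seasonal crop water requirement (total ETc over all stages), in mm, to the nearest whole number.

502 mm

initial: 0.55 × 5.46 × 50 = 150.15 mm
development: 0.61 × 5.64 × 35 = 120.41 mm
mid-season: 0.68 × 6.97 × 15 = 71.09 mm
late-season: 0.65 × 5.49 × 45 = 160.58 mm
Seasonal total = 502.23 mm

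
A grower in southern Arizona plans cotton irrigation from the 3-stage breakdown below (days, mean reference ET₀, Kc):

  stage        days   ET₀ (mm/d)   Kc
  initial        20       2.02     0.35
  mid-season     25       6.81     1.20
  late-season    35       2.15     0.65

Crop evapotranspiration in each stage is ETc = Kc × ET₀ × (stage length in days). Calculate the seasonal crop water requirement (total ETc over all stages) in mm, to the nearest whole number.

267 mm

initial: 0.35 × 2.02 × 20 = 14.14 mm
mid-season: 1.20 × 6.81 × 25 = 204.30 mm
late-season: 0.65 × 2.15 × 35 = 48.91 mm
Seasonal total = 267.35 mm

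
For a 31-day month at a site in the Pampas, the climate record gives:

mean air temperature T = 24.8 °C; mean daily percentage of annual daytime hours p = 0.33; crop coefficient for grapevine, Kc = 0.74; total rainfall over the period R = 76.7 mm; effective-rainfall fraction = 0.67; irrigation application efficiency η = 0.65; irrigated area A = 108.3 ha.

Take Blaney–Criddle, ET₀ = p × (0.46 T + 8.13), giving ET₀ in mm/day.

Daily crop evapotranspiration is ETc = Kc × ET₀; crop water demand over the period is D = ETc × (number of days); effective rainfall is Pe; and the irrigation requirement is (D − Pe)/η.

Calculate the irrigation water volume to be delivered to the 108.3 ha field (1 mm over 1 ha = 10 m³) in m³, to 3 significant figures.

ET₀ = 0.33 × (0.46 × 24.8 + 8.13) = 0.33 × 19.538 = 6.4475 mm/d
ETc = Kc × ET₀ = 0.74 × 6.4475 = 4.7712 mm/d
Crop demand D = ETc × 31 d = 4.7712 × 31 = 147.907 mm
Pe = 0.67 × 76.7 = 51.389 mm
D − Pe = 147.907 − 51.389 = 96.518 mm
Gross irrigation = 96.518 / 0.65 = 148.489 mm
Volume = 148.489 mm × 108.3 ha × 10 = 160813.6 m³

161000 m³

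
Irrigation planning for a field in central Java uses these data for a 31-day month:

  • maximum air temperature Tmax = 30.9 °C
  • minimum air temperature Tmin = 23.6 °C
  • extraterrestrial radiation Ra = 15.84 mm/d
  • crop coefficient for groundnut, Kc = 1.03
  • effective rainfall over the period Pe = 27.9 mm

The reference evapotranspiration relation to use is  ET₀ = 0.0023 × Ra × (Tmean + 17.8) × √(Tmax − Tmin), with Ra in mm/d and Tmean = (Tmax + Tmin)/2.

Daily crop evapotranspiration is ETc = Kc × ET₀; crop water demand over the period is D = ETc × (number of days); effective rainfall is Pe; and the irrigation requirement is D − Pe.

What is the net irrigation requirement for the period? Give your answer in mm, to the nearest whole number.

114 mm

Tmean = (30.9 + 23.6)/2 = 27.25 °C
ET₀ = 0.0023 × 15.84 × (27.25 + 17.8) × √7.3 = 0.0023 × 15.84 × 45.05 × 2.7019 = 4.4345 mm/d
ETc = Kc × ET₀ = 1.03 × 4.4345 = 4.5675 mm/d
Crop demand D = ETc × 31 d = 4.5675 × 31 = 141.593 mm
D − Pe = 141.593 − 27.9 = 113.693 mm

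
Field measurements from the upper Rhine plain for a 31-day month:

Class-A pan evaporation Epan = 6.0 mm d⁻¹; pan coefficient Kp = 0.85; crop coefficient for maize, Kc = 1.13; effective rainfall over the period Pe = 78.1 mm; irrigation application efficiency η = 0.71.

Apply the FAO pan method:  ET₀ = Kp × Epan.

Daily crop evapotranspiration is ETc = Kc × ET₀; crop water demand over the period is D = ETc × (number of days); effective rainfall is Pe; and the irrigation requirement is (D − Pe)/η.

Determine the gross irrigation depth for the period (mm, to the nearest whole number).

142 mm

ET₀ = 0.85 × 6.0 = 5.1000 mm/d
ETc = Kc × ET₀ = 1.13 × 5.1000 = 5.7630 mm/d
Crop demand D = ETc × 31 d = 5.7630 × 31 = 178.653 mm
D − Pe = 178.653 − 78.1 = 100.553 mm
Gross irrigation = 100.553 / 0.71 = 141.624 mm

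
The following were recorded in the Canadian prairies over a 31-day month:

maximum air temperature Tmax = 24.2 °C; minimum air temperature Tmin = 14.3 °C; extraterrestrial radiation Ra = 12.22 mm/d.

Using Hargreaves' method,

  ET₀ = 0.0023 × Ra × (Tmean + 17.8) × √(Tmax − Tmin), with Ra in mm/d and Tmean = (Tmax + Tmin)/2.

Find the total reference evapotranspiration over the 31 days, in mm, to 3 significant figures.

Tmean = (24.2 + 14.3)/2 = 19.25 °C
ET₀ = 0.0023 × 12.22 × (19.25 + 17.8) × √9.9 = 0.0023 × 12.22 × 37.05 × 3.1464 = 3.2764 mm/d
Over 31 days: 3.2764 × 31 = 101.568 mm

102 mm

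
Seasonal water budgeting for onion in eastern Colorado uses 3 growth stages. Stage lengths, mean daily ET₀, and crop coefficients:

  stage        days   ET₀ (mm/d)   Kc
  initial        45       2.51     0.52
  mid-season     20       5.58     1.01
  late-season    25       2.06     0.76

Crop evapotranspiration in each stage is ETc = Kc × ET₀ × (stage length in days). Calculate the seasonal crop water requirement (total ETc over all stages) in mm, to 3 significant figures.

initial: 0.52 × 2.51 × 45 = 58.73 mm
mid-season: 1.01 × 5.58 × 20 = 112.72 mm
late-season: 0.76 × 2.06 × 25 = 39.14 mm
Seasonal total = 210.59 mm

211 mm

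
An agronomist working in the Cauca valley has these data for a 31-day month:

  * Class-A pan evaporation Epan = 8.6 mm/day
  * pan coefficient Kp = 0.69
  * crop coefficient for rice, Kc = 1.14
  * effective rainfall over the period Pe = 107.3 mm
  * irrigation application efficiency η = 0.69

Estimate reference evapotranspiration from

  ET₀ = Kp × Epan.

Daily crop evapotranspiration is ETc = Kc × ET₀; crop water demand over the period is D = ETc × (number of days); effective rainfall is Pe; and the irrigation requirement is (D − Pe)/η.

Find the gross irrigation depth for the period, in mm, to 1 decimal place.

148.4 mm

ET₀ = 0.69 × 8.6 = 5.9340 mm/d
ETc = Kc × ET₀ = 1.14 × 5.9340 = 6.7648 mm/d
Crop demand D = ETc × 31 d = 6.7648 × 31 = 209.709 mm
D − Pe = 209.709 − 107.3 = 102.409 mm
Gross irrigation = 102.409 / 0.69 = 148.419 mm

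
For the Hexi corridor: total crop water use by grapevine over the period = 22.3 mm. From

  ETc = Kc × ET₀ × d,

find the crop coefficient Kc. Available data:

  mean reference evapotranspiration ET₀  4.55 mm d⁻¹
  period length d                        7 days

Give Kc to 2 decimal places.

0.70

ETc = Kc × ET₀ × d  ⇒  Kc = ETc / (ET₀ × d)
Kc = 22.3 / (4.55 × 7) = 22.3 / 31.85 = 0.7002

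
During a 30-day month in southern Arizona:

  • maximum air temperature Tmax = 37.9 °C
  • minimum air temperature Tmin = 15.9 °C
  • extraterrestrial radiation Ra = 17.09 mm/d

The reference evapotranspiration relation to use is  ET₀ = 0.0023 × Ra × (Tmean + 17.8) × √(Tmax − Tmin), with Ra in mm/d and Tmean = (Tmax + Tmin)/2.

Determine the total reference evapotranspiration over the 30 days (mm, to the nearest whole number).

247 mm

Tmean = (37.9 + 15.9)/2 = 26.90 °C
ET₀ = 0.0023 × 17.09 × (26.90 + 17.8) × √22.0 = 0.0023 × 17.09 × 44.70 × 4.6904 = 8.2411 mm/d
Over 30 days: 8.2411 × 30 = 247.233 mm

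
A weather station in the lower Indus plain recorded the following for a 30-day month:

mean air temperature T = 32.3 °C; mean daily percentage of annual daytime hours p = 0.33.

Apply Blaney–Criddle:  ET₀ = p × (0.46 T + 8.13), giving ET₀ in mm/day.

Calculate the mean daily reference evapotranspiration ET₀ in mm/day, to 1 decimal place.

ET₀ = 0.33 × (0.46 × 32.3 + 8.13) = 0.33 × 22.988 = 7.5860 mm/d

7.6 mm/day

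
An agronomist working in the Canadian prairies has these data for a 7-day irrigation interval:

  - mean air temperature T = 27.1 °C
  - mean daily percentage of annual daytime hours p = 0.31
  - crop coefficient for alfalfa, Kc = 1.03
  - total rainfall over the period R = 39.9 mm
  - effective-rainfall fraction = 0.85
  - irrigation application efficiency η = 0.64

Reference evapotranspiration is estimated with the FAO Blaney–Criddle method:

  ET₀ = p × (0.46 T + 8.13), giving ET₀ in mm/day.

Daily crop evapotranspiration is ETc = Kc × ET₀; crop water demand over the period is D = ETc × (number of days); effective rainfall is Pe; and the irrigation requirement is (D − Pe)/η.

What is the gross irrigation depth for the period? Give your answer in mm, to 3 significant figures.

ET₀ = 0.31 × (0.46 × 27.1 + 8.13) = 0.31 × 20.596 = 6.3848 mm/d
ETc = Kc × ET₀ = 1.03 × 6.3848 = 6.5763 mm/d
Crop demand D = ETc × 7 d = 6.5763 × 7 = 46.034 mm
Pe = 0.85 × 39.9 = 33.915 mm
D − Pe = 46.034 − 33.915 = 12.119 mm
Gross irrigation = 12.119 / 0.64 = 18.936 mm

18.9 mm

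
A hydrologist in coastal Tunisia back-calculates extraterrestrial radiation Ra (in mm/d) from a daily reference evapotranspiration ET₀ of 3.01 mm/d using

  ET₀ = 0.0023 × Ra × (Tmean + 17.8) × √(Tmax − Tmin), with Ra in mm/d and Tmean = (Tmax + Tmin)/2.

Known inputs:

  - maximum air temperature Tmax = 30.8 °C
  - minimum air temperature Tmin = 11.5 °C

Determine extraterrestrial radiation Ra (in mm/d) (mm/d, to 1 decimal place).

Tmean = 21.15 °C; √ΔT = 4.3932
Ra = ET₀ / [0.0023 × (Tmean+17.8) × √ΔT] = 3.01 / (0.0023 × 38.95 × 4.3932) = 7.648 mm/d

7.6 mm/d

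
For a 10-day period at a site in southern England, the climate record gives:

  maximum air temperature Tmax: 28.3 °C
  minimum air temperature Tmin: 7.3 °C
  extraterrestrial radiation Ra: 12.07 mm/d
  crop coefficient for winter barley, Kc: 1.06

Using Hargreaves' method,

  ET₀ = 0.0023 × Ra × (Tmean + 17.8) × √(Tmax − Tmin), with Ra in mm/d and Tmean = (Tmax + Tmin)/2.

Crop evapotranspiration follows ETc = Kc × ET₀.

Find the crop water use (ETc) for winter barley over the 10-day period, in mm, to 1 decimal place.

Tmean = (28.3 + 7.3)/2 = 17.80 °C
ET₀ = 0.0023 × 12.07 × (17.80 + 17.8) × √21.0 = 0.0023 × 12.07 × 35.60 × 4.5826 = 4.5289 mm/d
ETc = Kc × ET₀ = 1.06 × 4.5289 = 4.8006 mm/d
Over 10 days: 4.8006 × 10 = 48.006 mm

48.0 mm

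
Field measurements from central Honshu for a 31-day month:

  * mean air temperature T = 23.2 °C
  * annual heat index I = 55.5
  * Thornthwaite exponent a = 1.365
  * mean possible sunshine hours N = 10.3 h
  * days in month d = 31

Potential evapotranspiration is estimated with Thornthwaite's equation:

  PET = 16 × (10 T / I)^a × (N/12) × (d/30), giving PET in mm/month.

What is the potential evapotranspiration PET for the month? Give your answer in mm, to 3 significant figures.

100 mm

10T/I = 10 × 23.2 / 55.5 = 4.1802
(10T/I)^a = 4.1802^1.365 = 7.0459
Uncorrected PET = 16 × 7.0459 = 112.734 mm
Correction = (N/12)(d/30) = (10.3/12)(31/30) = 0.8869
PET = 112.734 × 0.8869 = 99.984 mm/month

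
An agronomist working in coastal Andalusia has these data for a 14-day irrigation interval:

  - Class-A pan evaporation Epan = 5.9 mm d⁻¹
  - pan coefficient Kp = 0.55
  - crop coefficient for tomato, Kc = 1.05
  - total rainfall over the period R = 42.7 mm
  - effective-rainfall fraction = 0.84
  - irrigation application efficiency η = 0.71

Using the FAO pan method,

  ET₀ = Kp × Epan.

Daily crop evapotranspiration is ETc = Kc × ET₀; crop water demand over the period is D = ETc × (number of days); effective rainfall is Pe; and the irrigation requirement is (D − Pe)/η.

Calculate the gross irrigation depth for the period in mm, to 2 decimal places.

16.67 mm

ET₀ = 0.55 × 5.9 = 3.2450 mm/d
ETc = Kc × ET₀ = 1.05 × 3.2450 = 3.4073 mm/d
Crop demand D = ETc × 14 d = 3.4073 × 14 = 47.702 mm
Pe = 0.84 × 42.7 = 35.868 mm
D − Pe = 47.702 − 35.868 = 11.834 mm
Gross irrigation = 11.834 / 0.71 = 16.668 mm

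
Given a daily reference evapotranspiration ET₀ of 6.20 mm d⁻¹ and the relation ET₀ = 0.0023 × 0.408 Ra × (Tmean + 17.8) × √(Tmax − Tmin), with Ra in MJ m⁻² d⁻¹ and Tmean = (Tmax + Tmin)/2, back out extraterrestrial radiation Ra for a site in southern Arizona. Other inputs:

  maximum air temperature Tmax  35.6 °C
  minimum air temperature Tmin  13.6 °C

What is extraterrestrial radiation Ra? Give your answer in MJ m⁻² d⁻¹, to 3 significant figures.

33.2 MJ m⁻² d⁻¹

Tmean = (35.6+13.6)/2 = 24.60 °C; ΔT = 22.0
Ra = ET₀ / [0.0023 × 0.408 × (Tmean+17.8) × √ΔT]
   = 6.20 / (0.0023 × 0.408 × 42.40 × 4.6904) = 33.222 MJ m⁻² d⁻¹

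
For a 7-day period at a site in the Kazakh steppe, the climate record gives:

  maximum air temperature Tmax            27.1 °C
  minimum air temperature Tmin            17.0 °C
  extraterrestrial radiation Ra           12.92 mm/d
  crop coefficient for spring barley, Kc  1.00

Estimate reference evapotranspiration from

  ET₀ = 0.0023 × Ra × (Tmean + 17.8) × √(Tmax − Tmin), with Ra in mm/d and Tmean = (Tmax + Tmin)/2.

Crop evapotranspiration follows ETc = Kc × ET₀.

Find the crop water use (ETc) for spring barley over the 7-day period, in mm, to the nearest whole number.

26 mm

Tmean = (27.1 + 17.0)/2 = 22.05 °C
ET₀ = 0.0023 × 12.92 × (22.05 + 17.8) × √10.1 = 0.0023 × 12.92 × 39.85 × 3.1780 = 3.7633 mm/d
ETc = Kc × ET₀ = 1.00 × 3.7633 = 3.7633 mm/d
Over 7 days: 3.7633 × 7 = 26.343 mm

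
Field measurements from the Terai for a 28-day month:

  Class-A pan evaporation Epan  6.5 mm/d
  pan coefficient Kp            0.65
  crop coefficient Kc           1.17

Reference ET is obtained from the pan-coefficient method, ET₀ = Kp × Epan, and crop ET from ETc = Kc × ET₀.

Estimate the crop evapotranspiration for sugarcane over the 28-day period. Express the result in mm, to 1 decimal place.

138.4 mm

ET₀ = 0.65 × 6.5 = 4.2250 mm/d
ETc = Kc × ET₀ = 1.17 × 4.2250 = 4.9433 mm/d
Over 28 days: 4.9433 × 28 = 138.412 mm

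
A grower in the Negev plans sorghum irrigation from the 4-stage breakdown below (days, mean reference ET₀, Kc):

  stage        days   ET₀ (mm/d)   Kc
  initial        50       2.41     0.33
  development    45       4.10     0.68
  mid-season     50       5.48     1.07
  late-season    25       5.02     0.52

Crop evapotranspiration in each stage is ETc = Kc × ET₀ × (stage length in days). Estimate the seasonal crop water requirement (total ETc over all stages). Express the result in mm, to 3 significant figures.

initial: 0.33 × 2.41 × 50 = 39.77 mm
development: 0.68 × 4.10 × 45 = 125.46 mm
mid-season: 1.07 × 5.48 × 50 = 293.18 mm
late-season: 0.52 × 5.02 × 25 = 65.26 mm
Seasonal total = 523.67 mm

524 mm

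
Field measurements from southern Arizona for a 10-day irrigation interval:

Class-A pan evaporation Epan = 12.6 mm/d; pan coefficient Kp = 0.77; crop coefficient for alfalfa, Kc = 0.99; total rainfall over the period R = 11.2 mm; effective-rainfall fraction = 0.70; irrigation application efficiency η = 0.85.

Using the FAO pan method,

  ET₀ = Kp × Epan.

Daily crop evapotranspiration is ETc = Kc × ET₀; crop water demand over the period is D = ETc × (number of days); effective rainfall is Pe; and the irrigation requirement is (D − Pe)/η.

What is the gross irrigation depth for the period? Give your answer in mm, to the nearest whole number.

104 mm

ET₀ = 0.77 × 12.6 = 9.7020 mm/d
ETc = Kc × ET₀ = 0.99 × 9.7020 = 9.6050 mm/d
Crop demand D = ETc × 10 d = 9.6050 × 10 = 96.050 mm
Pe = 0.70 × 11.2 = 7.840 mm
D − Pe = 96.050 − 7.840 = 88.210 mm
Gross irrigation = 88.210 / 0.85 = 103.776 mm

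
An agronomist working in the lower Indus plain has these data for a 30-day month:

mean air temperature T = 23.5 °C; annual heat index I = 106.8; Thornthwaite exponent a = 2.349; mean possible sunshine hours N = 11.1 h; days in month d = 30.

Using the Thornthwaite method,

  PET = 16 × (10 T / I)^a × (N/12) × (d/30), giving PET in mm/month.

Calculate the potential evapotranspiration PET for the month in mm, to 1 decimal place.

10T/I = 10 × 23.5 / 106.8 = 2.2004
(10T/I)^a = 2.2004^2.349 = 6.3758
Uncorrected PET = 16 × 6.3758 = 102.013 mm
Correction = (N/12)(d/30) = (11.1/12)(30/30) = 0.9250
PET = 102.013 × 0.9250 = 94.362 mm/month

94.4 mm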